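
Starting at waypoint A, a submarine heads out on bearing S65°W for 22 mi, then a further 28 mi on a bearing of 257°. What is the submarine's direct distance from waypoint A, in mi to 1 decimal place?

49.7 mi

Leg 1 (S65°W, 22 mi): east 22 sin 245° = -19.94, north 22 cos 245° = -9.30
Leg 2 (257°, 28 mi): east 28 sin 257° = -27.28, north 28 cos 257° = -6.30
Net: -47.22 east, -15.60 north. Distance = √((-47.22)² + (-15.60)²) = 49.730 mi.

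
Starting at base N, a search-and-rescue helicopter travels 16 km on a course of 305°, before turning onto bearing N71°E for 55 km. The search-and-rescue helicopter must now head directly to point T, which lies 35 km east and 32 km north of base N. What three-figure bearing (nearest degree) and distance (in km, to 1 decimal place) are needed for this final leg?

322°, 6.3 km

Leg 1 (305°, 16 km): east 16 sin 305° = -13.11, north 16 cos 305° = 9.18
Leg 2 (N71°E, 55 km): east 55 sin 71° = 52.00, north 55 cos 71° = 17.91
Current position: (38.90, 27.08). Target: (35, 32). Remaining: Δeast = -3.90, Δnorth = 4.92.
Bearing = atan2(-3.90, 4.92) mod 360° = 321.60°; distance = √((-3.90)² + (4.92)²) = 6.274 km.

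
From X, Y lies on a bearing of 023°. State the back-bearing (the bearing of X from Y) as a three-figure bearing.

Back-bearing = 023° + 180° = 203°.

203°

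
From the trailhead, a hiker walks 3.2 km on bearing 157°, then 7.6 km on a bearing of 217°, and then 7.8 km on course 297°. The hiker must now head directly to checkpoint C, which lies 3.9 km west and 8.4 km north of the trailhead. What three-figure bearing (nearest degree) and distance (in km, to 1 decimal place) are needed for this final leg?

Leg 1 (157°, 3.2 km): east 3.2 sin 157° = 1.25, north 3.2 cos 157° = -2.95
Leg 2 (217°, 7.6 km): east 7.6 sin 217° = -4.57, north 7.6 cos 217° = -6.07
Leg 3 (297°, 7.8 km): east 7.8 sin 297° = -6.95, north 7.8 cos 297° = 3.54
Current position: (-10.27, -5.47). Target: (-3.9, 8.4). Remaining: Δeast = 6.37, Δnorth = 13.87.
Bearing = atan2(6.37, 13.87) mod 360° = 24.67°; distance = √((6.37)² + (13.87)²) = 15.268 km.

025°, 15.3 km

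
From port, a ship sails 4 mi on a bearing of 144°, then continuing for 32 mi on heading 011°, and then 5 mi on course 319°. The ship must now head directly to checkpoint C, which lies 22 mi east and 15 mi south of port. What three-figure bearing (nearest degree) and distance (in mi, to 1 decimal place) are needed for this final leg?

160°, 49.9 mi

Leg 1 (144°, 4 mi): east 4 sin 144° = 2.35, north 4 cos 144° = -3.24
Leg 2 (011°, 32 mi): east 32 sin 11° = 6.11, north 32 cos 11° = 31.41
Leg 3 (319°, 5 mi): east 5 sin 319° = -3.28, north 5 cos 319° = 3.77
Current position: (5.18, 31.95). Target: (22, -15). Remaining: Δeast = 16.82, Δnorth = -46.95.
Bearing = atan2(16.82, -46.95) mod 360° = 160.29°; distance = √((16.82)² + (-46.95)²) = 49.873 mi.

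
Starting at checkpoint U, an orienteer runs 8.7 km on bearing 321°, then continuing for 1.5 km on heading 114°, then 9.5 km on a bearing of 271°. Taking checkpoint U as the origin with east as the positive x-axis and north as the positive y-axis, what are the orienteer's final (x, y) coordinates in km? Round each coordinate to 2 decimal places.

(-13.60, 6.32)

Leg 1 (321°, 8.7 km): east 8.7 sin 321° = -5.48, north 8.7 cos 321° = 6.76
Leg 2 (114°, 1.5 km): east 1.5 sin 114° = 1.37, north 1.5 cos 114° = -0.61
Leg 3 (271°, 9.5 km): east 9.5 sin 271° = -9.50, north 9.5 cos 271° = 0.17
Summing: -13.60 km east, 6.32 km north → (-13.60, 6.32).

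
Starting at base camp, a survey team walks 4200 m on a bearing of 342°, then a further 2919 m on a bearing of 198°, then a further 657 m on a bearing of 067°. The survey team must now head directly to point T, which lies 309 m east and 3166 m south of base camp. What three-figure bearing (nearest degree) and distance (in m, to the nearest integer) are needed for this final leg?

Leg 1 (342°, 4200 m): east 4200 sin 342° = -1297.87, north 4200 cos 342° = 3994.44
Leg 2 (198°, 2919 m): east 2919 sin 198° = -902.02, north 2919 cos 198° = -2776.13
Leg 3 (067°, 657 m): east 657 sin 67° = 604.77, north 657 cos 67° = 256.71
Current position: (-1595.12, 1475.01). Target: (309, -3166). Remaining: Δeast = 1904.12, Δnorth = -4641.01.
Bearing = atan2(1904.12, -4641.01) mod 360° = 157.69°; distance = √((1904.12)² + (-4641.01)²) = 5016.441 m.

158°, 5016 m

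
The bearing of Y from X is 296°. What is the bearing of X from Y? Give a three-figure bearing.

Back-bearing = 296° − 180° = 116°.

116°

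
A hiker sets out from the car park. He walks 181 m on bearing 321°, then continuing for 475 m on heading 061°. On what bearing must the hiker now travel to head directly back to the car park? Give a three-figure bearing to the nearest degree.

Leg 1 (321°, 181 m): east 181 sin 321° = -113.91, north 181 cos 321° = 140.66
Leg 2 (061°, 475 m): east 475 sin 61° = 415.44, north 475 cos 61° = 230.28
Net displacement: 301.54 east, 370.95 north. Direction back to start is (-301.54, -370.95): bearing = atan2(-301.54, -370.95) mod 360° = 219.11° ≈ 219°.

219°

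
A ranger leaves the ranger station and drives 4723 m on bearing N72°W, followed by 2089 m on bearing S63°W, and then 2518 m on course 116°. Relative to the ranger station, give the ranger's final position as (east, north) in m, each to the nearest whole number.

(-4090, -593)

Leg 1 (N72°W, 4723 m): east 4723 sin 288° = -4491.84, north 4723 cos 288° = 1459.49
Leg 2 (S63°W, 2089 m): east 2089 sin 243° = -1861.31, north 2089 cos 243° = -948.39
Leg 3 (116°, 2518 m): east 2518 sin 116° = 2263.16, north 2518 cos 116° = -1103.82
Summing: -4089.99 m east, -592.72 m north → (-4090, -593).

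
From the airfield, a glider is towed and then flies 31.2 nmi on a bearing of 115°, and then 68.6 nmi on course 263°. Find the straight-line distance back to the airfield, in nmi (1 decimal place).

45.3 nmi

Leg 1 (115°, 31.2 nmi): east 31.2 sin 115° = 28.28, north 31.2 cos 115° = -13.19
Leg 2 (263°, 68.6 nmi): east 68.6 sin 263° = -68.09, north 68.6 cos 263° = -8.36
Net: -39.81 east, -21.55 north. Distance = √((-39.81)² + (-21.55)²) = 45.268 nmi.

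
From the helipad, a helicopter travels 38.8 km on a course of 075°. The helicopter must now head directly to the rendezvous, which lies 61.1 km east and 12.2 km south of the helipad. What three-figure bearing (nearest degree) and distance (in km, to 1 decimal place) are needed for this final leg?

133°, 32.4 km

Leg 1 (075°, 38.8 km): east 38.8 sin 75° = 37.48, north 38.8 cos 75° = 10.04
Current position: (37.48, 10.04). Target: (61.1, -12.2). Remaining: Δeast = 23.62, Δnorth = -22.24.
Bearing = atan2(23.62, -22.24) mod 360° = 133.28°; distance = √((23.62)² + (-22.24)²) = 32.446 km.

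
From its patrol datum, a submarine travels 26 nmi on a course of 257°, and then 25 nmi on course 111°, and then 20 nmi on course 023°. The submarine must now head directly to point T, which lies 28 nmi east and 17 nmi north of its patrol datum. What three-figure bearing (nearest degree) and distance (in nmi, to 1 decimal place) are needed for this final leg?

059°, 25.9 nmi

Leg 1 (257°, 26 nmi): east 26 sin 257° = -25.33, north 26 cos 257° = -5.85
Leg 2 (111°, 25 nmi): east 25 sin 111° = 23.34, north 25 cos 111° = -8.96
Leg 3 (023°, 20 nmi): east 20 sin 23° = 7.81, north 20 cos 23° = 18.41
Current position: (5.82, 3.60). Target: (28, 17). Remaining: Δeast = 22.18, Δnorth = 13.40.
Bearing = atan2(22.18, 13.40) mod 360° = 58.87°; distance = √((22.18)² + (13.40)²) = 25.912 nmi.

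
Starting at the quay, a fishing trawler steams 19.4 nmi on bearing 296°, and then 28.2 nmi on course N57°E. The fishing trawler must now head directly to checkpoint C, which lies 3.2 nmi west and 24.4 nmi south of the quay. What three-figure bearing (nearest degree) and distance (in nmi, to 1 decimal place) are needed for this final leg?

191°, 49.2 nmi

Leg 1 (296°, 19.4 nmi): east 19.4 sin 296° = -17.44, north 19.4 cos 296° = 8.50
Leg 2 (N57°E, 28.2 nmi): east 28.2 sin 57° = 23.65, north 28.2 cos 57° = 15.36
Current position: (6.21, 23.86). Target: (-3.2, -24.4). Remaining: Δeast = -9.41, Δnorth = -48.26.
Bearing = atan2(-9.41, -48.26) mod 360° = 191.04°; distance = √((-9.41)² + (-48.26)²) = 49.173 nmi.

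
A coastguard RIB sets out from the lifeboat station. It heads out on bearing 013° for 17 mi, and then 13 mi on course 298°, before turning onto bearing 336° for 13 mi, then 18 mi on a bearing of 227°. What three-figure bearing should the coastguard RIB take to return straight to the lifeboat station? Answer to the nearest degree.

130°

Leg 1 (013°, 17 mi): east 17 sin 13° = 3.82, north 17 cos 13° = 16.56
Leg 2 (298°, 13 mi): east 13 sin 298° = -11.48, north 13 cos 298° = 6.10
Leg 3 (336°, 13 mi): east 13 sin 336° = -5.29, north 13 cos 336° = 11.88
Leg 4 (227°, 18 mi): east 18 sin 227° = -13.16, north 18 cos 227° = -12.28
Net displacement: -26.11 east, 22.27 north. Direction back to start is (26.11, -22.27): bearing = atan2(26.11, -22.27) mod 360° = 130.46° ≈ 130°.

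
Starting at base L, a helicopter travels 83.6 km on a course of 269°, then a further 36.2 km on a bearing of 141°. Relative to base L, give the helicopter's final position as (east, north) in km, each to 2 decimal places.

Leg 1 (269°, 83.6 km): east 83.6 sin 269° = -83.59, north 83.6 cos 269° = -1.46
Leg 2 (141°, 36.2 km): east 36.2 sin 141° = 22.78, north 36.2 cos 141° = -28.13
Summing: -60.81 km east, -29.59 km north → (-60.81, -29.59).

(-60.81, -29.59)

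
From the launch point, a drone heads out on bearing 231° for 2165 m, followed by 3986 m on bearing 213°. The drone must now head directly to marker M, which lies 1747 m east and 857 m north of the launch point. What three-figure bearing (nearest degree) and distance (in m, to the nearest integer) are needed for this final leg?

Leg 1 (231°, 2165 m): east 2165 sin 231° = -1682.52, north 2165 cos 231° = -1362.48
Leg 2 (213°, 3986 m): east 3986 sin 213° = -2170.93, north 3986 cos 213° = -3342.94
Current position: (-3853.45, -4705.42). Target: (1747, 857). Remaining: Δeast = 5600.45, Δnorth = 5562.42.
Bearing = atan2(5600.45, 5562.42) mod 360° = 45.20°; distance = √((5600.45)² + (5562.42)²) = 7893.388 m.

045°, 7893 m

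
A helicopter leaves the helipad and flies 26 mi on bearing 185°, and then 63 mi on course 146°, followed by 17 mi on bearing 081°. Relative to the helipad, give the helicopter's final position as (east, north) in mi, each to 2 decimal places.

(49.75, -75.47)

Leg 1 (185°, 26 mi): east 26 sin 185° = -2.27, north 26 cos 185° = -25.90
Leg 2 (146°, 63 mi): east 63 sin 146° = 35.23, north 63 cos 146° = -52.23
Leg 3 (081°, 17 mi): east 17 sin 81° = 16.79, north 17 cos 81° = 2.66
Summing: 49.75 mi east, -75.47 mi north → (49.75, -75.47).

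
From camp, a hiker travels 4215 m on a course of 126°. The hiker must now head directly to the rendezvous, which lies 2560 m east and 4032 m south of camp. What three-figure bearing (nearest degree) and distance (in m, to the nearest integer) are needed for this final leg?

Leg 1 (126°, 4215 m): east 4215 sin 126° = 3410.01, north 4215 cos 126° = -2477.51
Current position: (3410.01, -2477.51). Target: (2560, -4032). Remaining: Δeast = -850.01, Δnorth = -1554.49.
Bearing = atan2(-850.01, -1554.49) mod 360° = 208.67°; distance = √((-850.01)² + (-1554.49)²) = 1771.704 m.

209°, 1772 m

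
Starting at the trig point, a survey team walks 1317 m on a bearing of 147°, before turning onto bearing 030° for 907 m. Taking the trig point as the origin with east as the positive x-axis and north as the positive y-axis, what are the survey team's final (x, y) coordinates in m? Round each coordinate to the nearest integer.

(1171, -319)

Leg 1 (147°, 1317 m): east 1317 sin 147° = 717.29, north 1317 cos 147° = -1104.53
Leg 2 (030°, 907 m): east 907 sin 30° = 453.50, north 907 cos 30° = 785.49
Summing: 1170.79 m east, -319.04 m north → (1171, -319).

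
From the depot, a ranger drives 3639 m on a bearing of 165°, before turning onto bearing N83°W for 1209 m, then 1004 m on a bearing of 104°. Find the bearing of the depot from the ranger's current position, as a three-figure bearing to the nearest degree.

349°

Leg 1 (165°, 3639 m): east 3639 sin 165° = 941.84, north 3639 cos 165° = -3515.00
Leg 2 (N83°W, 1209 m): east 1209 sin 277° = -1199.99, north 1209 cos 277° = 147.34
Leg 3 (104°, 1004 m): east 1004 sin 104° = 974.18, north 1004 cos 104° = -242.89
Net displacement: 716.03 east, -3610.55 north. Direction back to start is (-716.03, 3610.55): bearing = atan2(-716.03, 3610.55) mod 360° = 348.78° ≈ 349°.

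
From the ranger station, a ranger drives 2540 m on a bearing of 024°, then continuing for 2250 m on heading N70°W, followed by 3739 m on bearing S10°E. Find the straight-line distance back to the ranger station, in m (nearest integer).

Leg 1 (024°, 2540 m): east 2540 sin 24° = 1033.11, north 2540 cos 24° = 2320.41
Leg 2 (N70°W, 2250 m): east 2250 sin 290° = -2114.31, north 2250 cos 290° = 769.55
Leg 3 (S10°E, 3739 m): east 3739 sin 170° = 649.27, north 3739 cos 170° = -3682.20
Net: -431.93 east, -592.25 north. Distance = √((-431.93)² + (-592.25)²) = 733.018 m.

733 m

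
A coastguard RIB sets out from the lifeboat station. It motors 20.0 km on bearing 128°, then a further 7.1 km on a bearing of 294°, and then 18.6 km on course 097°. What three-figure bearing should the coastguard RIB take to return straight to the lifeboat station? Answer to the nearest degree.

Leg 1 (128°, 20.0 km): east 20.0 sin 128° = 15.76, north 20.0 cos 128° = -12.31
Leg 2 (294°, 7.1 km): east 7.1 sin 294° = -6.49, north 7.1 cos 294° = 2.89
Leg 3 (097°, 18.6 km): east 18.6 sin 97° = 18.46, north 18.6 cos 97° = -2.27
Net displacement: 27.74 east, -11.69 north. Direction back to start is (-27.74, 11.69): bearing = atan2(-27.74, 11.69) mod 360° = 292.86° ≈ 293°.

293°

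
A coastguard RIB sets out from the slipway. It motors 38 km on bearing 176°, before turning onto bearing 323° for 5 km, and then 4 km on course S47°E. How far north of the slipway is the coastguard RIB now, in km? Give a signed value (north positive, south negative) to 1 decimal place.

-36.6 km

Leg 1 (176°, 38 km): east 38 sin 176° = 2.65, north 38 cos 176° = -37.91
Leg 2 (323°, 5 km): east 5 sin 323° = -3.01, north 5 cos 323° = 3.99
Leg 3 (S47°E, 4 km): east 4 sin 133° = 2.93, north 4 cos 133° = -2.73
Net north component: -36.64 km.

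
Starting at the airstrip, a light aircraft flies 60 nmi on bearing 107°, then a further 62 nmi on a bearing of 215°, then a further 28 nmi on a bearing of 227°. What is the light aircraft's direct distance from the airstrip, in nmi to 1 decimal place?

87.4 nmi

Leg 1 (107°, 60 nmi): east 60 sin 107° = 57.38, north 60 cos 107° = -17.54
Leg 2 (215°, 62 nmi): east 62 sin 215° = -35.56, north 62 cos 215° = -50.79
Leg 3 (227°, 28 nmi): east 28 sin 227° = -20.48, north 28 cos 227° = -19.10
Net: 1.34 east, -87.43 north. Distance = √((1.34)² + (-87.43)²) = 87.436 nmi.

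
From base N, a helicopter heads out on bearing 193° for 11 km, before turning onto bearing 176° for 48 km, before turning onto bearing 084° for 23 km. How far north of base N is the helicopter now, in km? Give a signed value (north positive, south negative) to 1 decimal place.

-56.2 km

Leg 1 (193°, 11 km): east 11 sin 193° = -2.47, north 11 cos 193° = -10.72
Leg 2 (176°, 48 km): east 48 sin 176° = 3.35, north 48 cos 176° = -47.88
Leg 3 (084°, 23 km): east 23 sin 84° = 22.87, north 23 cos 84° = 2.40
Net north component: -56.20 km.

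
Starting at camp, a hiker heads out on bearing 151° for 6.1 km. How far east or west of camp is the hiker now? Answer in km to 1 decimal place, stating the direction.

3.0 km east

Leg 1 (151°, 6.1 km): east 6.1 sin 151° = 2.96, north 6.1 cos 151° = -5.34
Net east component: 2.96 km.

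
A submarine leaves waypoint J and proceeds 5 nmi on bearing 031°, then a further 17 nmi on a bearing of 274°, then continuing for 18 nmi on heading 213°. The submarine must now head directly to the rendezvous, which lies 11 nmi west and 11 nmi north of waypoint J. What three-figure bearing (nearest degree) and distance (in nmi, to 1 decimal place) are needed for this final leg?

Leg 1 (031°, 5 nmi): east 5 sin 31° = 2.58, north 5 cos 31° = 4.29
Leg 2 (274°, 17 nmi): east 17 sin 274° = -16.96, north 17 cos 274° = 1.19
Leg 3 (213°, 18 nmi): east 18 sin 213° = -9.80, north 18 cos 213° = -15.10
Current position: (-24.19, -9.62). Target: (-11, 11). Remaining: Δeast = 13.19, Δnorth = 20.62.
Bearing = atan2(13.19, 20.62) mod 360° = 32.59°; distance = √((13.19)² + (20.62)²) = 24.480 nmi.

033°, 24.5 nmi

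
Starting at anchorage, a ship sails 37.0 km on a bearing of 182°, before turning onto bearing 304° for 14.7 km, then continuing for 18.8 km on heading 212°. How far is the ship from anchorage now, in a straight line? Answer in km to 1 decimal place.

50.5 km

Leg 1 (182°, 37.0 km): east 37.0 sin 182° = -1.29, north 37.0 cos 182° = -36.98
Leg 2 (304°, 14.7 km): east 14.7 sin 304° = -12.19, north 14.7 cos 304° = 8.22
Leg 3 (212°, 18.8 km): east 18.8 sin 212° = -9.96, north 18.8 cos 212° = -15.94
Net: -23.44 east, -44.70 north. Distance = √((-23.44)² + (-44.70)²) = 50.474 km.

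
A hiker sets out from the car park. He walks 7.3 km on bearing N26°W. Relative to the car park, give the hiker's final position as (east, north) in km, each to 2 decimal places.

(-3.20, 6.56)

Leg 1 (N26°W, 7.3 km): east 7.3 sin 334° = -3.20, north 7.3 cos 334° = 6.56
Summing: -3.20 km east, 6.56 km north → (-3.20, 6.56).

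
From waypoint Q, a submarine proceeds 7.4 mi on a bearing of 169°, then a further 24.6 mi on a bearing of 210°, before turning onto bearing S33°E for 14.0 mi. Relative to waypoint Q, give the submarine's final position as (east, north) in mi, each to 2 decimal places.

Leg 1 (169°, 7.4 mi): east 7.4 sin 169° = 1.41, north 7.4 cos 169° = -7.26
Leg 2 (210°, 24.6 mi): east 24.6 sin 210° = -12.30, north 24.6 cos 210° = -21.30
Leg 3 (S33°E, 14.0 mi): east 14.0 sin 147° = 7.62, north 14.0 cos 147° = -11.74
Summing: -3.26 mi east, -40.31 mi north → (-3.26, -40.31).

(-3.26, -40.31)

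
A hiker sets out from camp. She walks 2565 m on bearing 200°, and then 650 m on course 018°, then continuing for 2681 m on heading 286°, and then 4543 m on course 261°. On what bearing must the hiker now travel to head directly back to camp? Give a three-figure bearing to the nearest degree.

077°

Leg 1 (200°, 2565 m): east 2565 sin 200° = -877.28, north 2565 cos 200° = -2410.31
Leg 2 (018°, 650 m): east 650 sin 18° = 200.86, north 650 cos 18° = 618.19
Leg 3 (286°, 2681 m): east 2681 sin 286° = -2577.14, north 2681 cos 286° = 738.98
Leg 4 (261°, 4543 m): east 4543 sin 261° = -4487.07, north 4543 cos 261° = -710.68
Net displacement: -7740.63 east, -1763.82 north. Direction back to start is (7740.63, 1763.82): bearing = atan2(7740.63, 1763.82) mod 360° = 77.16° ≈ 077°.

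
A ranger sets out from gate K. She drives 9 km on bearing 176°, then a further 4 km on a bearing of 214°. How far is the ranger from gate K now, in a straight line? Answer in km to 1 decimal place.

12.4 km

Leg 1 (176°, 9 km): east 9 sin 176° = 0.63, north 9 cos 176° = -8.98
Leg 2 (214°, 4 km): east 4 sin 214° = -2.24, north 4 cos 214° = -3.32
Net: -1.61 east, -12.29 north. Distance = √((-1.61)² + (-12.29)²) = 12.399 km.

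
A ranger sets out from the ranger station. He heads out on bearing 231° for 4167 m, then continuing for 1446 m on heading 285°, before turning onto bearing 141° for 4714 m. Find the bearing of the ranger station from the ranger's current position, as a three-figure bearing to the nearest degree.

016°

Leg 1 (231°, 4167 m): east 4167 sin 231° = -3238.37, north 4167 cos 231° = -2622.38
Leg 2 (285°, 1446 m): east 1446 sin 285° = -1396.73, north 1446 cos 285° = 374.25
Leg 3 (141°, 4714 m): east 4714 sin 141° = 2966.62, north 4714 cos 141° = -3663.47
Net displacement: -1668.48 east, -5911.59 north. Direction back to start is (1668.48, 5911.59): bearing = atan2(1668.48, 5911.59) mod 360° = 15.76° ≈ 016°.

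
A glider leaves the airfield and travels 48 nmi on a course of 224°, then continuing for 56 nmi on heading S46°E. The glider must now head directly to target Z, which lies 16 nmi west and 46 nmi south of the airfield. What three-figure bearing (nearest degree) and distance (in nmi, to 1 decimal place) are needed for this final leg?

Leg 1 (224°, 48 nmi): east 48 sin 224° = -33.34, north 48 cos 224° = -34.53
Leg 2 (S46°E, 56 nmi): east 56 sin 134° = 40.28, north 56 cos 134° = -38.90
Current position: (6.94, -73.43). Target: (-16, -46). Remaining: Δeast = -22.94, Δnorth = 27.43.
Bearing = atan2(-22.94, 27.43) mod 360° = 320.09°; distance = √((-22.94)² + (27.43)²) = 35.757 nmi.

320°, 35.8 nmi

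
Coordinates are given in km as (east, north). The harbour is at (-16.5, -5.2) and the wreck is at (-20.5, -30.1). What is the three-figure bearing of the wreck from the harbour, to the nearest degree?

189°

Δeast = -20.5 − -16.5 = -4.00; Δnorth = -30.1 − -5.2 = -24.90.
Bearing = atan2(Δeast, Δnorth) mod 360° = 189.13° ≈ 189°.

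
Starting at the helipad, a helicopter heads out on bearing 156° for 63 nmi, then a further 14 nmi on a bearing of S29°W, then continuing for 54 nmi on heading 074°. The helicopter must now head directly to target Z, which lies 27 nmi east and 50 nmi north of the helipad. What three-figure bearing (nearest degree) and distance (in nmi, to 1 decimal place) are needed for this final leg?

Leg 1 (156°, 63 nmi): east 63 sin 156° = 25.62, north 63 cos 156° = -57.55
Leg 2 (S29°W, 14 nmi): east 14 sin 209° = -6.79, north 14 cos 209° = -12.24
Leg 3 (074°, 54 nmi): east 54 sin 74° = 51.91, north 54 cos 74° = 14.88
Current position: (70.75, -54.91). Target: (27, 50). Remaining: Δeast = -43.75, Δnorth = 104.91.
Bearing = atan2(-43.75, 104.91) mod 360° = 337.37°; distance = √((-43.75)² + (104.91)²) = 113.668 nmi.

337°, 113.7 nmi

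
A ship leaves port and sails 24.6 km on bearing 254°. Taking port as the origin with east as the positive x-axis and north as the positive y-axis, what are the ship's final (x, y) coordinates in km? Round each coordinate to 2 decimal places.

Leg 1 (254°, 24.6 km): east 24.6 sin 254° = -23.65, north 24.6 cos 254° = -6.78
Summing: -23.65 km east, -6.78 km north → (-23.65, -6.78).

(-23.65, -6.78)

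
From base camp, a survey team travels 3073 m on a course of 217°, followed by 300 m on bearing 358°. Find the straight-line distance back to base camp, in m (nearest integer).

2846 m

Leg 1 (217°, 3073 m): east 3073 sin 217° = -1849.38, north 3073 cos 217° = -2454.21
Leg 2 (358°, 300 m): east 300 sin 358° = -10.47, north 300 cos 358° = 299.82
Net: -1859.85 east, -2154.39 north. Distance = √((-1859.85)² + (-2154.39)²) = 2846.125 m.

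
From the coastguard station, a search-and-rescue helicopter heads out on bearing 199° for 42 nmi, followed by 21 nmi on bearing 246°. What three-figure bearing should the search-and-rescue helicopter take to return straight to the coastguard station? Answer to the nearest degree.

Leg 1 (199°, 42 nmi): east 42 sin 199° = -13.67, north 42 cos 199° = -39.71
Leg 2 (246°, 21 nmi): east 21 sin 246° = -19.18, north 21 cos 246° = -8.54
Net displacement: -32.86 east, -48.25 north. Direction back to start is (32.86, 48.25): bearing = atan2(32.86, 48.25) mod 360° = 34.25° ≈ 034°.

034°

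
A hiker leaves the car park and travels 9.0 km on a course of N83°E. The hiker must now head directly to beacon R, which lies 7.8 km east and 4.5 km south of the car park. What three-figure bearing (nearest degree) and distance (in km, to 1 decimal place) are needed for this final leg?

Leg 1 (N83°E, 9.0 km): east 9.0 sin 83° = 8.93, north 9.0 cos 83° = 1.10
Current position: (8.93, 1.10). Target: (7.8, -4.5). Remaining: Δeast = -1.13, Δnorth = -5.60.
Bearing = atan2(-1.13, -5.60) mod 360° = 191.44°; distance = √((-1.13)² + (-5.60)²) = 5.710 km.

191°, 5.7 km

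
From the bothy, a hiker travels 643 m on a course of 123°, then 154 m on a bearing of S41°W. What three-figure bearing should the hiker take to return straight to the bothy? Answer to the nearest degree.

Leg 1 (123°, 643 m): east 643 sin 123° = 539.27, north 643 cos 123° = -350.20
Leg 2 (S41°W, 154 m): east 154 sin 221° = -101.03, north 154 cos 221° = -116.23
Net displacement: 438.23 east, -466.43 north. Direction back to start is (-438.23, 466.43): bearing = atan2(-438.23, 466.43) mod 360° = 316.79° ≈ 317°.

317°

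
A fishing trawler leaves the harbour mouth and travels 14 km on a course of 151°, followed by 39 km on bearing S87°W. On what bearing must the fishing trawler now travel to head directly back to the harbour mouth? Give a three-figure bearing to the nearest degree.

Leg 1 (151°, 14 km): east 14 sin 151° = 6.79, north 14 cos 151° = -12.24
Leg 2 (S87°W, 39 km): east 39 sin 267° = -38.95, north 39 cos 267° = -2.04
Net displacement: -32.16 east, -14.29 north. Direction back to start is (32.16, 14.29): bearing = atan2(32.16, 14.29) mod 360° = 66.05° ≈ 066°.

066°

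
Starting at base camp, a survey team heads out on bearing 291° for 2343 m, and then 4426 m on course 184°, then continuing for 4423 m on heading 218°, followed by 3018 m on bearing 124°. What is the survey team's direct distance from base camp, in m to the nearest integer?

Leg 1 (291°, 2343 m): east 2343 sin 291° = -2187.38, north 2343 cos 291° = 839.66
Leg 2 (184°, 4426 m): east 4426 sin 184° = -308.74, north 4426 cos 184° = -4415.22
Leg 3 (218°, 4423 m): east 4423 sin 218° = -2723.07, north 4423 cos 218° = -3485.37
Leg 4 (124°, 3018 m): east 3018 sin 124° = 2502.04, north 3018 cos 124° = -1687.64
Net: -2717.16 east, -8748.58 north. Distance = √((-2717.16)² + (-8748.58)²) = 9160.816 m.

9161 m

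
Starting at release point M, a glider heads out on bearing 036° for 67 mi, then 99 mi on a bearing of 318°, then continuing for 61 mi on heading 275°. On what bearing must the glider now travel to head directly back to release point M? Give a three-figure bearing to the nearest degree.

Leg 1 (036°, 67 mi): east 67 sin 36° = 39.38, north 67 cos 36° = 54.20
Leg 2 (318°, 99 mi): east 99 sin 318° = -66.24, north 99 cos 318° = 73.57
Leg 3 (275°, 61 mi): east 61 sin 275° = -60.77, north 61 cos 275° = 5.32
Net displacement: -87.63 east, 133.09 north. Direction back to start is (87.63, -133.09): bearing = atan2(87.63, -133.09) mod 360° = 146.64° ≈ 147°.

147°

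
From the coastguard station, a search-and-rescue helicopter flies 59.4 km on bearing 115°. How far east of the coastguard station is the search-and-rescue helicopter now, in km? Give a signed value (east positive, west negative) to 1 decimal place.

53.8 km

Leg 1 (115°, 59.4 km): east 59.4 sin 115° = 53.83, north 59.4 cos 115° = -25.10
Net east component: 53.83 km.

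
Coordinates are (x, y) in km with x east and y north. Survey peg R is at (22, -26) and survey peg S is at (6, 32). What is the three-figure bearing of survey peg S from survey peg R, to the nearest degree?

Δeast = 6 − 22 = -16.00; Δnorth = 32 − -26 = 58.00.
Bearing = atan2(Δeast, Δnorth) mod 360° = 344.58° ≈ 345°.

345°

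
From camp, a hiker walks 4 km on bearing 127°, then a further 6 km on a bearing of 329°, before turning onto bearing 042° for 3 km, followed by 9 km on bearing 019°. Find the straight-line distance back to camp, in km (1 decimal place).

Leg 1 (127°, 4 km): east 4 sin 127° = 3.19, north 4 cos 127° = -2.41
Leg 2 (329°, 6 km): east 6 sin 329° = -3.09, north 6 cos 329° = 5.14
Leg 3 (042°, 3 km): east 3 sin 42° = 2.01, north 3 cos 42° = 2.23
Leg 4 (019°, 9 km): east 9 sin 19° = 2.93, north 9 cos 19° = 8.51
Net: 5.04 east, 13.47 north. Distance = √((5.04)² + (13.47)²) = 14.387 km.

14.4 km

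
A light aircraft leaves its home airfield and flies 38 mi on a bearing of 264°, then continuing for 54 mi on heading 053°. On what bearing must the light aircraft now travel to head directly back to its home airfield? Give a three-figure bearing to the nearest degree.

Leg 1 (264°, 38 mi): east 38 sin 264° = -37.79, north 38 cos 264° = -3.97
Leg 2 (053°, 54 mi): east 54 sin 53° = 43.13, north 54 cos 53° = 32.50
Net displacement: 5.33 east, 28.53 north. Direction back to start is (-5.33, -28.53): bearing = atan2(-5.33, -28.53) mod 360° = 190.59° ≈ 191°.

191°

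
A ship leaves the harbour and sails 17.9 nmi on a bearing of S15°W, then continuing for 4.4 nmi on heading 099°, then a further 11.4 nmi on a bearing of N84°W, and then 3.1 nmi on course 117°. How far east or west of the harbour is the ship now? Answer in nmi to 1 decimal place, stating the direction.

8.9 nmi west

Leg 1 (S15°W, 17.9 nmi): east 17.9 sin 195° = -4.63, north 17.9 cos 195° = -17.29
Leg 2 (099°, 4.4 nmi): east 4.4 sin 99° = 4.35, north 4.4 cos 99° = -0.69
Leg 3 (N84°W, 11.4 nmi): east 11.4 sin 276° = -11.34, north 11.4 cos 276° = 1.19
Leg 4 (117°, 3.1 nmi): east 3.1 sin 117° = 2.76, north 3.1 cos 117° = -1.41
Net east component: -8.86 nmi.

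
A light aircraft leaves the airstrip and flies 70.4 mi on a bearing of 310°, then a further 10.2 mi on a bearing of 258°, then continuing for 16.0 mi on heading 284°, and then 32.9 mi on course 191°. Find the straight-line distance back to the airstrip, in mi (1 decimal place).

Leg 1 (310°, 70.4 mi): east 70.4 sin 310° = -53.93, north 70.4 cos 310° = 45.25
Leg 2 (258°, 10.2 mi): east 10.2 sin 258° = -9.98, north 10.2 cos 258° = -2.12
Leg 3 (284°, 16.0 mi): east 16.0 sin 284° = -15.52, north 16.0 cos 284° = 3.87
Leg 4 (191°, 32.9 mi): east 32.9 sin 191° = -6.28, north 32.9 cos 191° = -32.30
Net: -85.71 east, 14.71 north. Distance = √((-85.71)² + (14.71)²) = 86.962 mi.

87.0 mi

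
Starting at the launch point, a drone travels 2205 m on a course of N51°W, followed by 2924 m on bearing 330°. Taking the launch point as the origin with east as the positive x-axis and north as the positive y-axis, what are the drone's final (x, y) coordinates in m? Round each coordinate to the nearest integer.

(-3176, 3920)

Leg 1 (N51°W, 2205 m): east 2205 sin 309° = -1713.61, north 2205 cos 309° = 1387.65
Leg 2 (330°, 2924 m): east 2924 sin 330° = -1462.00, north 2924 cos 330° = 2532.26
Summing: -3175.61 m east, 3919.91 m north → (-3176, 3920).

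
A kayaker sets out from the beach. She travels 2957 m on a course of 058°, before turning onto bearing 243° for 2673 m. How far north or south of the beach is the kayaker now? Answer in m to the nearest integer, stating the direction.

Leg 1 (058°, 2957 m): east 2957 sin 58° = 2507.68, north 2957 cos 58° = 1566.97
Leg 2 (243°, 2673 m): east 2673 sin 243° = -2381.66, north 2673 cos 243° = -1213.52
Net north component: 353.45 m.

353 m north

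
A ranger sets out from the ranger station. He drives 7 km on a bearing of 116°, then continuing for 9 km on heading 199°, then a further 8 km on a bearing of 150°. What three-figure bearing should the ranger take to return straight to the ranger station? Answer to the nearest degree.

Leg 1 (116°, 7 km): east 7 sin 116° = 6.29, north 7 cos 116° = -3.07
Leg 2 (199°, 9 km): east 9 sin 199° = -2.93, north 9 cos 199° = -8.51
Leg 3 (150°, 8 km): east 8 sin 150° = 4.00, north 8 cos 150° = -6.93
Net displacement: 7.36 east, -18.51 north. Direction back to start is (-7.36, 18.51): bearing = atan2(-7.36, 18.51) mod 360° = 338.31° ≈ 338°.

338°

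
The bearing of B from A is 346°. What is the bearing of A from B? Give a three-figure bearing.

166°

Back-bearing = 346° − 180° = 166°.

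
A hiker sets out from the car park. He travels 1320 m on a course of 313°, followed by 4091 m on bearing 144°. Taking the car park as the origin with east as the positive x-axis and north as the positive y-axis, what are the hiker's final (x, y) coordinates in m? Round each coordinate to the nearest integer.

Leg 1 (313°, 1320 m): east 1320 sin 313° = -965.39, north 1320 cos 313° = 900.24
Leg 2 (144°, 4091 m): east 4091 sin 144° = 2404.63, north 4091 cos 144° = -3309.69
Summing: 1439.24 m east, -2409.45 m north → (1439, -2409).

(1439, -2409)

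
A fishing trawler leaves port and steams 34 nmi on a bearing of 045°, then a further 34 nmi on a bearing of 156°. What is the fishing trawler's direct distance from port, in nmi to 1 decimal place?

38.5 nmi

Leg 1 (045°, 34 nmi): east 34 sin 45° = 24.04, north 34 cos 45° = 24.04
Leg 2 (156°, 34 nmi): east 34 sin 156° = 13.83, north 34 cos 156° = -31.06
Net: 37.87 east, -7.02 north. Distance = √((37.87)² + (-7.02)²) = 38.516 nmi.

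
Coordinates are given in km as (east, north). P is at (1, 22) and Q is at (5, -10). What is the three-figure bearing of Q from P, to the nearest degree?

173°

Δeast = 5 − 1 = 4.00; Δnorth = -10 − 22 = -32.00.
Bearing = atan2(Δeast, Δnorth) mod 360° = 172.87° ≈ 173°.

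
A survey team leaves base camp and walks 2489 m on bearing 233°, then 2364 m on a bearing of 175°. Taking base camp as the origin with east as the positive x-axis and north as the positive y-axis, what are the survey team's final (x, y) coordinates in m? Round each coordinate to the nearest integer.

Leg 1 (233°, 2489 m): east 2489 sin 233° = -1987.80, north 2489 cos 233° = -1497.92
Leg 2 (175°, 2364 m): east 2364 sin 175° = 206.04, north 2364 cos 175° = -2355.00
Summing: -1781.77 m east, -3852.92 m north → (-1782, -3853).

(-1782, -3853)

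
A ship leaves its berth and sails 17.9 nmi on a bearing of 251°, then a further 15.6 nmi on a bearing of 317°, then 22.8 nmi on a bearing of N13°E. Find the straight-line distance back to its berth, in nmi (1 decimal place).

Leg 1 (251°, 17.9 nmi): east 17.9 sin 251° = -16.92, north 17.9 cos 251° = -5.83
Leg 2 (317°, 15.6 nmi): east 15.6 sin 317° = -10.64, north 15.6 cos 317° = 11.41
Leg 3 (N13°E, 22.8 nmi): east 22.8 sin 13° = 5.13, north 22.8 cos 13° = 22.22
Net: -22.44 east, 27.80 north. Distance = √((-22.44)² + (27.80)²) = 35.721 nmi.

35.7 nmi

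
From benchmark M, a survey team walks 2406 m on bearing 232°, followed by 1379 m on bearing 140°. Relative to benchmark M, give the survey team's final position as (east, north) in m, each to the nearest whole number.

Leg 1 (232°, 2406 m): east 2406 sin 232° = -1895.95, north 2406 cos 232° = -1481.28
Leg 2 (140°, 1379 m): east 1379 sin 140° = 886.40, north 1379 cos 140° = -1056.38
Summing: -1009.55 m east, -2537.66 m north → (-1010, -2538).

(-1010, -2538)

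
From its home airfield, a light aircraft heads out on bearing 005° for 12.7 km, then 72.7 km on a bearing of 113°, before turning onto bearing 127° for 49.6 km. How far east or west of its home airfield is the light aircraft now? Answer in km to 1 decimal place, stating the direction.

Leg 1 (005°, 12.7 km): east 12.7 sin 5° = 1.11, north 12.7 cos 5° = 12.65
Leg 2 (113°, 72.7 km): east 72.7 sin 113° = 66.92, north 72.7 cos 113° = -28.41
Leg 3 (127°, 49.6 km): east 49.6 sin 127° = 39.61, north 49.6 cos 127° = -29.85
Net east component: 107.64 km.

107.6 km east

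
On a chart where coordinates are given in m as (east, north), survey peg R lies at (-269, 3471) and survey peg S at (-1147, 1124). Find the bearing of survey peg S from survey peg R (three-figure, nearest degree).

201°

Δeast = -1147 − -269 = -878.00; Δnorth = 1124 − 3471 = -2347.00.
Bearing = atan2(Δeast, Δnorth) mod 360° = 200.51° ≈ 201°.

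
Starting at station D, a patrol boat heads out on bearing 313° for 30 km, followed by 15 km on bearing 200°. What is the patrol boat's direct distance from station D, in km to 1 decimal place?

27.8 km

Leg 1 (313°, 30 km): east 30 sin 313° = -21.94, north 30 cos 313° = 20.46
Leg 2 (200°, 15 km): east 15 sin 200° = -5.13, north 15 cos 200° = -14.10
Net: -27.07 east, 6.36 north. Distance = √((-27.07)² + (6.36)²) = 27.809 km.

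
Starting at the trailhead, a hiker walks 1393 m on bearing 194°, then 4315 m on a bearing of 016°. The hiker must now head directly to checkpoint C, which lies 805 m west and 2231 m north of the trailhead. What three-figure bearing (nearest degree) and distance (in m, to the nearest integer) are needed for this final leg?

251°, 1751 m

Leg 1 (194°, 1393 m): east 1393 sin 194° = -337.00, north 1393 cos 194° = -1351.62
Leg 2 (016°, 4315 m): east 4315 sin 16° = 1189.38, north 4315 cos 16° = 4147.84
Current position: (852.38, 2796.22). Target: (-805, 2231). Remaining: Δeast = -1657.38, Δnorth = -565.22.
Bearing = atan2(-1657.38, -565.22) mod 360° = 251.17°; distance = √((-1657.38)² + (-565.22)²) = 1751.108 m.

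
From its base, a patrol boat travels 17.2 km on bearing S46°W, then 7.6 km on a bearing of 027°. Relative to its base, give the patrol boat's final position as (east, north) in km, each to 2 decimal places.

Leg 1 (S46°W, 17.2 km): east 17.2 sin 226° = -12.37, north 17.2 cos 226° = -11.95
Leg 2 (027°, 7.6 km): east 7.6 sin 27° = 3.45, north 7.6 cos 27° = 6.77
Summing: -8.92 km east, -5.18 km north → (-8.92, -5.18).

(-8.92, -5.18)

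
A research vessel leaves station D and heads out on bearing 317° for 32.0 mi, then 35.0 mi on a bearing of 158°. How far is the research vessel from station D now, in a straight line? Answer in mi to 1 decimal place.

Leg 1 (317°, 32.0 mi): east 32.0 sin 317° = -21.82, north 32.0 cos 317° = 23.40
Leg 2 (158°, 35.0 mi): east 35.0 sin 158° = 13.11, north 35.0 cos 158° = -32.45
Net: -8.71 east, -9.05 north. Distance = √((-8.71)² + (-9.05)²) = 12.561 mi.

12.6 mi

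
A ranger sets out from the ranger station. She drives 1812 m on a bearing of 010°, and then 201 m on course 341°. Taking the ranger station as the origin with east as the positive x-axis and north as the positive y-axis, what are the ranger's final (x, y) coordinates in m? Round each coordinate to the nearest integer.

(249, 1975)

Leg 1 (010°, 1812 m): east 1812 sin 10° = 314.65, north 1812 cos 10° = 1784.47
Leg 2 (341°, 201 m): east 201 sin 341° = -65.44, north 201 cos 341° = 190.05
Summing: 249.21 m east, 1974.52 m north → (249, 1975).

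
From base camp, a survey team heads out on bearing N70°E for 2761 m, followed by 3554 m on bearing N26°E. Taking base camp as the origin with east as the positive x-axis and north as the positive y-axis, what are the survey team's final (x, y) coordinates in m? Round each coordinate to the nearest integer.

Leg 1 (N70°E, 2761 m): east 2761 sin 70° = 2594.49, north 2761 cos 70° = 944.32
Leg 2 (N26°E, 3554 m): east 3554 sin 26° = 1557.97, north 3554 cos 26° = 3194.31
Summing: 4152.46 m east, 4138.63 m north → (4152, 4139).

(4152, 4139)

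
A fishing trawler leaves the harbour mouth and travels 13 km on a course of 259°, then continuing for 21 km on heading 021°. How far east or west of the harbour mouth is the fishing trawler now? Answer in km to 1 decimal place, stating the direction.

5.2 km west

Leg 1 (259°, 13 km): east 13 sin 259° = -12.76, north 13 cos 259° = -2.48
Leg 2 (021°, 21 km): east 21 sin 21° = 7.53, north 21 cos 21° = 19.61
Net east component: -5.24 km.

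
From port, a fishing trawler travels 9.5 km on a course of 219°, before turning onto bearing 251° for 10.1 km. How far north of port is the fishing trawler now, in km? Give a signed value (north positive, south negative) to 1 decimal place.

Leg 1 (219°, 9.5 km): east 9.5 sin 219° = -5.98, north 9.5 cos 219° = -7.38
Leg 2 (251°, 10.1 km): east 10.1 sin 251° = -9.55, north 10.1 cos 251° = -3.29
Net north component: -10.67 km.

-10.7 km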